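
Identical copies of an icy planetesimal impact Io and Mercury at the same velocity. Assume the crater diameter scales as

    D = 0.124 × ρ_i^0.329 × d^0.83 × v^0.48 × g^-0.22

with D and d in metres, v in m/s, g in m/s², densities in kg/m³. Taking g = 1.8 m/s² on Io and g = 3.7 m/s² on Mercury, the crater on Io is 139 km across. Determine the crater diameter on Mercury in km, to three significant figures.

All impactor-dependent factors cancel in the ratio, leaving D_Mercury/D_Io = (g_Mercury/g_Io)^-0.22.
(3.7/1.8)^-0.22 = 2.056^-0.22 = 0.8534
D_Mercury = 0.8534 × 139 km = 119 km

D ≈ 119 km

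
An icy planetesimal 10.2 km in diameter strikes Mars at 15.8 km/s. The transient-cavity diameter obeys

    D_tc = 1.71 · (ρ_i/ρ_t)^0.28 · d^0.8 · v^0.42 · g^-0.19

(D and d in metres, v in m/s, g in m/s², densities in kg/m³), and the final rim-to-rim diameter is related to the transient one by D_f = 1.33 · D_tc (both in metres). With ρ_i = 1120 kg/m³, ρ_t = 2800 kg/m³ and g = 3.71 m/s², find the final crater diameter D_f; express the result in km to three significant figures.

D_f ≈ 128 km

In SI: d = 10200 m, v = 15800 m/s.
(ρ_i/ρ_t)^0.28 = (1120/2800)^0.28 = 0.7737
d^0.8 = 10200^0.8 = 1610
v^0.42 = 15800^0.42 = 58.00
g^-0.19 = 3.71^-0.19 = 0.7795
D_tc = 1.71 × 0.7737 × 1610 × 58.00 × 0.7795 = 96300 m
D_f = 1.33 × 96300 = 1.281 × 10^5 m
     = 128.1 km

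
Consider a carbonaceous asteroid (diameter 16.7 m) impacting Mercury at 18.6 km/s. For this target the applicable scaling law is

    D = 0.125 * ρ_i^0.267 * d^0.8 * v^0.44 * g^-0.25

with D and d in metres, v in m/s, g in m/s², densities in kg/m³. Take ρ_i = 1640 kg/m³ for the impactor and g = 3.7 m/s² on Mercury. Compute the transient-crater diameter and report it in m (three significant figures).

D ≈ 468 m

In SI units: v = 18600 m/s.
ρ_i^0.267 = 1640^0.267 = 7.217
d^0.8 = 16.7^0.8 = 9.510
v^0.44 = 18600^0.44 = 75.61
g^-0.25 = 3.7^-0.25 = 0.7210
D = 0.125 × 7.217 × 9.510 × 75.61 × 0.7210 = 467.7 m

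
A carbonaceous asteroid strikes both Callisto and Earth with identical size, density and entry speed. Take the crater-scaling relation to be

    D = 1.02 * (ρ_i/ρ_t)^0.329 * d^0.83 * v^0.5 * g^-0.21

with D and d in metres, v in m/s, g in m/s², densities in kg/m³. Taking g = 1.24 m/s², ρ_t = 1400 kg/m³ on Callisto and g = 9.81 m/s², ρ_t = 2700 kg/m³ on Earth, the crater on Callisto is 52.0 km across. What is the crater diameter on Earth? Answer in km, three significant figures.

The impactor-only factors (d, v, ρ_i) cancel in the ratio, leaving D_Earth/D_Callisto = (g_Earth/g_Callisto)^-0.21 · (ρ_t,Callisto/ρ_t,Earth)^0.329.
(9.81/1.24)^-0.21 = 7.911^-0.21 = 0.6477
(1400/2700)^0.329 = 0.5185^0.329 = 0.8057
Ratio = 0.6477 × 0.8057 = 0.5219
D_Earth = 0.5219 × 52.0 km = 27.1 km

D ≈ 27.1 km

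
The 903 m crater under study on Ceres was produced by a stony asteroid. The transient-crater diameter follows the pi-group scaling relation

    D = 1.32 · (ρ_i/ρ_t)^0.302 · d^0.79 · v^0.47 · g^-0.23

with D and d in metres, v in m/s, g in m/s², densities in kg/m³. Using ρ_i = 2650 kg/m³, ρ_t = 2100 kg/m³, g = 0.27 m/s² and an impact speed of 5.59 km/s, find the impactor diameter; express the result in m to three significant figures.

d ≈ 14.3 m

Rearranging for d: d = [D / (1.32 · (2650/2100)^0.302 · 5590^0.47 · 0.27^-0.23)]^(1/0.79).
(2650/2100)^0.302 = 1.073
5590^0.47 = 57.71
0.27^-0.23 = 1.351
Denominator = 1.32 × 1.073 × 57.71 × 1.351 = 110.4
D / 110.4 = 903 / 110.4 = 8.179
d = 8.179^(1/0.79) = 8.179^1.2658 = 14.30 m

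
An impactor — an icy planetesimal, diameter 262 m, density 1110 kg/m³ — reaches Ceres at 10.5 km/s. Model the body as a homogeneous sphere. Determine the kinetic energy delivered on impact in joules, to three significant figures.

v = 10500 m/s.
Mass m = (π/6) ρ d³ = (π/6) × 1110 × (262)³ = 1.045 × 10^10 kg
E = ½ m v² = 0.5 × 1.045 × 10^10 × (10500)² = 5.761 × 10^17 J

E ≈ 5.76 × 10^17 J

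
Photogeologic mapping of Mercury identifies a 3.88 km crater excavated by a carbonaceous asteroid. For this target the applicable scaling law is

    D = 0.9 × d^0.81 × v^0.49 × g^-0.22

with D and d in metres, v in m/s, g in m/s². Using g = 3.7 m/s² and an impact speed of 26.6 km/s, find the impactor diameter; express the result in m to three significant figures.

d ≈ 92.2 m

Rearranging for d: d = [D / (0.9 · 26600^0.49 · 3.7^-0.22)]^(1/0.81).
D = 3880 m.
26600^0.49 = 147.3
3.7^-0.22 = 0.7499
Denominator = 0.9 × 147.3 × 0.7499 = 99.41
D / 99.41 = 3880 / 99.41 = 39.03
d = 39.03^(1/0.81) = 39.03^1.2346 = 92.20 m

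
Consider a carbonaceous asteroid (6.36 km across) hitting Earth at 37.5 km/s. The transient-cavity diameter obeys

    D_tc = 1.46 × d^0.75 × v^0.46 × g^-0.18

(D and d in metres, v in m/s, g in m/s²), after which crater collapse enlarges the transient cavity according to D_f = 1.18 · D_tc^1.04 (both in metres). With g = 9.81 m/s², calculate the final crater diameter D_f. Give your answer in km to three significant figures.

D_f ≈ 163 km

In SI: d = 6360 m, v = 37500 m/s.
d^0.75 = 6360^0.75 = 712.2
v^0.46 = 37500^0.46 = 127.1
g^-0.18 = 9.81^-0.18 = 0.6630
D_tc = 1.46 × 712.2 × 127.1 × 0.6630 = 87620 m
D_f = 1.18 × (87620)^1.04 = 1.630 × 10^5 m
     = 163.0 km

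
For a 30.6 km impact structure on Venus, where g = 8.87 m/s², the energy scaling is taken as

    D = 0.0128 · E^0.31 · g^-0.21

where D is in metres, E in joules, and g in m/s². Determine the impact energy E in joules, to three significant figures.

E ≈ 1.65 × 10^21 J

Rearranging: E = [D / (0.0128 · g^-0.21)]^(1/0.31).
D = 30600 m.
g^-0.21 = 8.87^-0.21 = 0.6323
D / (0.0128 × 0.6323) = 30600 / (8.093 × 10^-3) = 3.781 × 10^6
E = (3.781 × 10^6)^3.2258 = 1.652 × 10^21 J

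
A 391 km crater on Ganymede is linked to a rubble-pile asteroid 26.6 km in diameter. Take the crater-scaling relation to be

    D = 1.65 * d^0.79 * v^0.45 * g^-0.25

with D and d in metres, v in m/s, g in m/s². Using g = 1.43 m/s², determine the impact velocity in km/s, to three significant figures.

Rearranging for v: v = [D / (1.65 · 26600^0.79 · 1.43^-0.25)]^(1/0.45).
D = 391000 m.
26600^0.79 = 3131
1.43^-0.25 = 0.9145
Denominator = 1.65 × 3131 × 0.9145 = 4724
D / 4724 = 391000 / 4724 = 82.77
v = 82.77^(1/0.45) = 82.77^2.2222 = 18277 m/s

v ≈ 18.3 km/s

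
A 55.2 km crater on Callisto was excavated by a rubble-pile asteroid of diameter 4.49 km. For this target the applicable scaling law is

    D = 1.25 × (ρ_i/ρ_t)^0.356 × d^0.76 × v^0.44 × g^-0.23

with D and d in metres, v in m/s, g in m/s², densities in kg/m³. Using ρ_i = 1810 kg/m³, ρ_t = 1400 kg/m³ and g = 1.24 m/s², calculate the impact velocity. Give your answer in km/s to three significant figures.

v ≈ 16.1 km/s

Rearranging for v: v = [D / (1.25 · (1810/1400)^0.356 · 4490^0.76 · 1.24^-0.23)]^(1/0.44).
D = 55200 m.
(1810/1400)^0.356 = 1.096
4490^0.76 = 596.6
1.24^-0.23 = 0.9517
Denominator = 1.25 × 1.096 × 596.6 × 0.9517 = 777.9
D / 777.9 = 55200 / 777.9 = 70.96
v = 70.96^(1/0.44) = 70.96^2.2727 = 16099 m/s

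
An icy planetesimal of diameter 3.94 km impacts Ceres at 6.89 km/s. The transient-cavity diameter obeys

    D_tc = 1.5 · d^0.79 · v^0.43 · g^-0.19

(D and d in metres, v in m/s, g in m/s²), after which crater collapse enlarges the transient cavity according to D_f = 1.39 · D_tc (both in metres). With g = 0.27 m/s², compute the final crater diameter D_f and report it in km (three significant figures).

D_f ≈ 82.8 km

In SI: d = 3940 m, v = 6890 m/s.
d^0.79 = 3940^0.79 = 692.5
v^0.43 = 6890^0.43 = 44.71
g^-0.19 = 0.27^-0.19 = 1.282
D_tc = 1.5 × 692.5 × 44.71 × 1.282 = 59540 m
D_f = 1.39 × 59540 = 82761 m
     = 82.76 km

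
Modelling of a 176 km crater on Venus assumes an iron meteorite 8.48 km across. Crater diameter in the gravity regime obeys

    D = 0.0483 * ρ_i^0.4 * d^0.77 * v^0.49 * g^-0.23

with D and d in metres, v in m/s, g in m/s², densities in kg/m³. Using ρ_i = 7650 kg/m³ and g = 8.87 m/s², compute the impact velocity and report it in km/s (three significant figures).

v ≈ 31.1 km/s

Rearranging for v: v = [D / (0.0483 · 7650^0.4 · 8480^0.77 · 8.87^-0.23)]^(1/0.49).
D = 176000 m.
7650^0.4 = 35.77
8480^0.77 = 1059
8.87^-0.23 = 0.6053
Denominator = 0.0483 × 35.77 × 1059 × 0.6053 = 1107
D / 1107 = 176000 / 1107 = 159.0
v = 159.0^(1/0.49) = 159.0^2.0408 = 31089 m/s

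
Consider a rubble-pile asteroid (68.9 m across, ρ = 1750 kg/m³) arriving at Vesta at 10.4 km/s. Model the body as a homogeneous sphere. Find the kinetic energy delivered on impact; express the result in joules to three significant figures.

E ≈ 1.62 × 10^16 J

v = 10400 m/s.
Mass m = (π/6) ρ d³ = (π/6) × 1750 × (68.9)³ = 2.997 × 10^8 kg
E = ½ m v² = 0.5 × 2.997 × 10^8 × (10400)² = 1.621 × 10^16 J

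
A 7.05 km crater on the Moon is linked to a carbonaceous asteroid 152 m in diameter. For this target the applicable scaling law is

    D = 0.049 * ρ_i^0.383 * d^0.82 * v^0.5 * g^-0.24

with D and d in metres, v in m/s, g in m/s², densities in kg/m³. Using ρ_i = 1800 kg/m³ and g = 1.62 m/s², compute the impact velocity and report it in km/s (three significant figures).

v ≈ 22.1 km/s

Rearranging for v: v = [D / (0.049 · 1800^0.383 · 152^0.82 · 1.62^-0.24)]^(1/0.5).
D = 7050 m.
1800^0.383 = 17.65
152^0.82 = 61.53
1.62^-0.24 = 0.8907
Denominator = 0.049 × 17.65 × 61.53 × 0.8907 = 47.40
D / 47.40 = 7050 / 47.40 = 148.7
v = 148.7^(1/0.5) = 148.7^2 = 22112 m/s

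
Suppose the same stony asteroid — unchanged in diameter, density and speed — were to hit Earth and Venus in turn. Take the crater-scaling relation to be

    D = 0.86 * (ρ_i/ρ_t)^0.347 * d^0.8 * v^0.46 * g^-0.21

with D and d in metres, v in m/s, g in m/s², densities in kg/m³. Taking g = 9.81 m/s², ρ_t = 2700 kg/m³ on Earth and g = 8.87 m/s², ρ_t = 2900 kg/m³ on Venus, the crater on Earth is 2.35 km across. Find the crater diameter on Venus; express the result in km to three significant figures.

D ≈ 2.34 km

The impactor-only factors (d, v, ρ_i) cancel in the ratio, leaving D_Venus/D_Earth = (g_Venus/g_Earth)^-0.21 · (ρ_t,Earth/ρ_t,Venus)^0.347.
(8.87/9.81)^-0.21 = 0.9042^-0.21 = 1.021
(2700/2900)^0.347 = 0.9310^0.347 = 0.9755
Ratio = 1.021 × 0.9755 = 0.9960
D_Venus = 0.9960 × 2.35 km = 2.34 km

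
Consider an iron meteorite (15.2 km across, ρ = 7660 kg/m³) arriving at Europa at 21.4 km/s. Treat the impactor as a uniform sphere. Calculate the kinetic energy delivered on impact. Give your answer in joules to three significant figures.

E ≈ 3.23 × 10^24 J

d = 15200 m; v = 21400 m/s.
Mass m = (π/6) ρ d³ = (π/6) × 7660 × (15200)³ = 1.409 × 10^16 kg
E = ½ m v² = 0.5 × 1.409 × 10^16 × (21400)² = 3.226 × 10^24 J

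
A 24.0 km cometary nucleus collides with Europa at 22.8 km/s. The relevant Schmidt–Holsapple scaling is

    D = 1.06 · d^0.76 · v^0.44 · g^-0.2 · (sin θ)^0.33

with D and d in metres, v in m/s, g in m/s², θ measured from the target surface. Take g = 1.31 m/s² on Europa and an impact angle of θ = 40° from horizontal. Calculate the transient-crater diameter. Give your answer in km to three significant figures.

D ≈ 153 km

In SI units: d = 24000 m, v = 22800 m/s.
d^0.76 = 24000^0.76 = 2133
v^0.44 = 22800^0.44 = 82.70
g^-0.2 = 1.31^-0.2 = 0.9474
(sin 40°)^0.33 = 0.6428^0.33 = 0.8643
D = 1.06 × 2133 × 82.70 × 0.9474 × 0.8643 = 1.531 × 10^5 m
   = 153.1 km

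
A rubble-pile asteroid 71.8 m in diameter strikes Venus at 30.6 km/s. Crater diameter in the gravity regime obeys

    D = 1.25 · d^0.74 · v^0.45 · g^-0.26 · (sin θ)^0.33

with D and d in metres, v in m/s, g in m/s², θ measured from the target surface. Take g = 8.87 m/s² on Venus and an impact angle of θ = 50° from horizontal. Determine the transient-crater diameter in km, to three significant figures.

D ≈ 1.60 km

In SI units: v = 30600 m/s.
d^0.74 = 71.8^0.74 = 23.63
v^0.45 = 30600^0.45 = 104.4
g^-0.26 = 8.87^-0.26 = 0.5669
(sin 50°)^0.33 = 0.7660^0.33 = 0.9158
D = 1.25 × 23.63 × 104.4 × 0.5669 × 0.9158 = 1601 m
   = 1.601 km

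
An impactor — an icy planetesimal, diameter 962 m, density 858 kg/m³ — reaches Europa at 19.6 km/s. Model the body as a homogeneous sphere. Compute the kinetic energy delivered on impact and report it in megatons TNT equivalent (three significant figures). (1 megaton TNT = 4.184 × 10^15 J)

E ≈ 18400 Mt TNT

v = 19600 m/s.
Mass m = (π/6) ρ d³ = (π/6) × 858 × (962)³ = 4.000 × 10^11 kg
E = ½ m v² = 0.5 × 4.000 × 10^11 × (19600)² = 7.683 × 10^19 J
   = 7.683 × 10^19 / 4.184×10^15 = 18363 Mt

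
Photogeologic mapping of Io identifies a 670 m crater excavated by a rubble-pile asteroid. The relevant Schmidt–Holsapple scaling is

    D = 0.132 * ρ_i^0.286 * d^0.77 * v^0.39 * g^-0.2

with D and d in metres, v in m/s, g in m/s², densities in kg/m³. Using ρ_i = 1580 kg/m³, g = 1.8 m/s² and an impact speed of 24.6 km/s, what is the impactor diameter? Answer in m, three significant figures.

d ≈ 29.3 m

Rearranging for d: d = [D / (0.132 · 1580^0.286 · 24600^0.39 · 1.8^-0.2)]^(1/0.77).
1580^0.286 = 8.219
24600^0.39 = 51.58
1.8^-0.2 = 0.8891
Denominator = 0.132 × 8.219 × 51.58 × 0.8891 = 49.75
D / 49.75 = 670 / 49.75 = 13.47
d = 13.47^(1/0.77) = 13.47^1.2987 = 29.29 m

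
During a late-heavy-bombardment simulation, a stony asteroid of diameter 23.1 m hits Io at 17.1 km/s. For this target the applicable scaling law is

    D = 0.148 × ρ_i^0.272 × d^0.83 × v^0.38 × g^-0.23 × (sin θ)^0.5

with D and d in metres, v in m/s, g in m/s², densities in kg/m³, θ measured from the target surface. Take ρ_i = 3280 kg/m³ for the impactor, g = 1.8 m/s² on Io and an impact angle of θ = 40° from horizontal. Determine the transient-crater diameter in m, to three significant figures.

D ≈ 516 m

In SI units: v = 17100 m/s.
ρ_i^0.272 = 3280^0.272 = 9.043
d^0.83 = 23.1^0.83 = 13.55
v^0.38 = 17100^0.38 = 40.60
g^-0.23 = 1.8^-0.23 = 0.8735
(sin 40°)^0.5 = 0.6428^0.5 = 0.8017
D = 0.148 × 9.043 × 13.55 × 40.60 × 0.8735 × 0.8017 = 515.6 m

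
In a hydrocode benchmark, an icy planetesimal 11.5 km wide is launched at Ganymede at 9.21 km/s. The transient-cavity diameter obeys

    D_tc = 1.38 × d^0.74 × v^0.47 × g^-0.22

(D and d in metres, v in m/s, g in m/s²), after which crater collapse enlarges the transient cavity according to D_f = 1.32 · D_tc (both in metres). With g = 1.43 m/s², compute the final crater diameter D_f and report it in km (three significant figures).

D_f ≈ 124 km

In SI: d = 11500 m, v = 9210 m/s.
d^0.74 = 11500^0.74 = 1011
v^0.47 = 9210^0.47 = 72.98
g^-0.22 = 1.43^-0.22 = 0.9243
D_tc = 1.38 × 1011 × 72.98 × 0.9243 = 94110 m
D_f = 1.32 × 94110 = 1.242 × 10^5 m
     = 124.2 km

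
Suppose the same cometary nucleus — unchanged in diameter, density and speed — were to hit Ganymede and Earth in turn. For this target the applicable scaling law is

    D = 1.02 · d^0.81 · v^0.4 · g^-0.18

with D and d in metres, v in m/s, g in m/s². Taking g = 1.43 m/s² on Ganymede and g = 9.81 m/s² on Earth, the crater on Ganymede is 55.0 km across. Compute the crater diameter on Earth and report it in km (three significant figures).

All impactor-dependent factors cancel in the ratio, leaving D_Earth/D_Ganymede = (g_Earth/g_Ganymede)^-0.18.
(9.81/1.43)^-0.18 = 6.860^-0.18 = 0.7071
D_Earth = 0.7071 × 55.0 km = 38.9 km

D ≈ 38.9 km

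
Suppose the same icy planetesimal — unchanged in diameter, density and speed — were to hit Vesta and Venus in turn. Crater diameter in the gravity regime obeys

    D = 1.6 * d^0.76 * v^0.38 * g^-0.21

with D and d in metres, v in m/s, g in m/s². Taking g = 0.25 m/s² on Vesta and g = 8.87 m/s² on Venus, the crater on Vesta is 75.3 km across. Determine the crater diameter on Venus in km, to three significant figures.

All impactor-dependent factors cancel in the ratio, leaving D_Venus/D_Vesta = (g_Venus/g_Vesta)^-0.21.
(8.87/0.25)^-0.21 = 35.48^-0.21 = 0.4726
D_Venus = 0.4726 × 75.3 km = 35.6 km

D ≈ 35.6 km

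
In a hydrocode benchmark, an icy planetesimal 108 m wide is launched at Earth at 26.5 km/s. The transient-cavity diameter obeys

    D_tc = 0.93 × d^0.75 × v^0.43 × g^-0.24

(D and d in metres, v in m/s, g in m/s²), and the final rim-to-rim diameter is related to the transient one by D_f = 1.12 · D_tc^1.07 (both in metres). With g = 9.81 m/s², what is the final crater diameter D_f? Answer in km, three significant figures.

v = 26500 m/s.
d^0.75 = 108^0.75 = 33.50
v^0.43 = 26500^0.43 = 79.80
g^-0.24 = 9.81^-0.24 = 0.5781
D_tc = 0.93 × 33.50 × 79.80 × 0.5781 = 1437 m
D_f = 1.12 × (1437)^1.07 = 2677 m
     = 2.677 km

D_f ≈ 2.68 km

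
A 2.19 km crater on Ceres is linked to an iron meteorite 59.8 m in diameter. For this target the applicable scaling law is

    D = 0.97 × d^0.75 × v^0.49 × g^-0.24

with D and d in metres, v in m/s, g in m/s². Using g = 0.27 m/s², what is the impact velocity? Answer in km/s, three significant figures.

v ≈ 7.02 km/s

Rearranging for v: v = [D / (0.97 · 59.8^0.75 · 0.27^-0.24)]^(1/0.49).
D = 2190 m.
59.8^0.75 = 21.50
0.27^-0.24 = 1.369
Denominator = 0.97 × 21.50 × 1.369 = 28.55
D / 28.55 = 2190 / 28.55 = 76.71
v = 76.71^(1/0.49) = 76.71^2.0408 = 7024 m/s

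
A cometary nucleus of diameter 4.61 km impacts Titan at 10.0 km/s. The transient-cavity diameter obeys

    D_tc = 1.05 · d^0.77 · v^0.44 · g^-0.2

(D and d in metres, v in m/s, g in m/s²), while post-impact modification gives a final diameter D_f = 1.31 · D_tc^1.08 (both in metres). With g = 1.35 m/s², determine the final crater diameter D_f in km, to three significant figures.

In SI: d = 4610 m, v = 10000 m/s.
d^0.77 = 4610^0.77 = 662.3
v^0.44 = 10000^0.44 = 57.54
g^-0.2 = 1.35^-0.2 = 0.9417
D_tc = 1.05 × 662.3 × 57.54 × 0.9417 = 37680 m
D_f = 1.31 × (37680)^1.08 = 1.147 × 10^5 m
     = 114.7 km

D_f ≈ 115 km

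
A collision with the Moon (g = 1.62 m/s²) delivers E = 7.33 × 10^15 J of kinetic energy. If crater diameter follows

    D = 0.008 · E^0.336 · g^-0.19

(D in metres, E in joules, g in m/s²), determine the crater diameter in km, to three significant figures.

E^0.336 = (7.33 × 10^15)^0.336 = 2.141 × 10^5
g^-0.19 = 1.62^-0.19 = 0.9124
D = 0.008 × 2.141 × 10^5 × 0.9124 = 1563 m
   = 1.563 km

D ≈ 1.56 km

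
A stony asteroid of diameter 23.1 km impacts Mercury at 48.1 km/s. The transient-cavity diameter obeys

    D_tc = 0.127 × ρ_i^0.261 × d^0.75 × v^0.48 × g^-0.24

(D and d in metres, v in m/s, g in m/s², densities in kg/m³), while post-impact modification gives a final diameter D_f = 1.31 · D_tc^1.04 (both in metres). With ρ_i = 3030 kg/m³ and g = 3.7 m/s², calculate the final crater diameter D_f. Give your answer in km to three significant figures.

In SI: d = 23100 m, v = 48100 m/s.
ρ_i^0.261 = 3030^0.261 = 8.103
d^0.75 = 23100^0.75 = 1874
v^0.48 = 48100^0.48 = 176.8
g^-0.24 = 3.7^-0.24 = 0.7305
D_tc = 0.127 × 8.103 × 1874 × 176.8 × 0.7305 = 2.491 × 10^5 m
D_f = 1.31 × (2.491 × 10^5)^1.04 = 5.364 × 10^5 m
     = 536.4 km

D_f ≈ 536 km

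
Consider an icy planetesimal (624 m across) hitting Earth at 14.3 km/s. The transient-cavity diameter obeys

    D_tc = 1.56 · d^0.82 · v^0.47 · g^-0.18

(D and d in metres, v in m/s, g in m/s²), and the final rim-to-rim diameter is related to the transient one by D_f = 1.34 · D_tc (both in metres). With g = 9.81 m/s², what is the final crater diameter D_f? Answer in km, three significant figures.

v = 14300 m/s.
d^0.82 = 624^0.82 = 195.9
v^0.47 = 14300^0.47 = 89.74
g^-0.18 = 9.81^-0.18 = 0.6630
D_tc = 1.56 × 195.9 × 89.74 × 0.6630 = 18180 m
D_f = 1.34 × 18180 = 24361 m
     = 24.36 km

D_f ≈ 24.4 km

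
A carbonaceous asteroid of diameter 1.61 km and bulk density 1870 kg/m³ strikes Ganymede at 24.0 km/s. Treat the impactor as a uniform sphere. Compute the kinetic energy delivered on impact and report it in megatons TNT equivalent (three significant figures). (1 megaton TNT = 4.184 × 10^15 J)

d = 1610 m; v = 24000 m/s.
Mass m = (π/6) ρ d³ = (π/6) × 1870 × (1610)³ = 4.086 × 10^12 kg
E = ½ m v² = 0.5 × 4.086 × 10^12 × (24000)² = 1.177 × 10^21 J
   = 1.177 × 10^21 / 4.184×10^15 = 2.813 × 10^5 Mt

E ≈ 2.81 × 10^5 Mt TNT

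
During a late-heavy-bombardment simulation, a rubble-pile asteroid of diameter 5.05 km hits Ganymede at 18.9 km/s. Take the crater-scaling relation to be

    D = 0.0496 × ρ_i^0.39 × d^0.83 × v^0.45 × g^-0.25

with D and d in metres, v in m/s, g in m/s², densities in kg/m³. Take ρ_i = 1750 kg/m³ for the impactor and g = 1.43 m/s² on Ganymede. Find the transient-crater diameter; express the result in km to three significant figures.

In SI units: d = 5050 m, v = 18900 m/s.
ρ_i^0.39 = 1750^0.39 = 18.40
d^0.83 = 5050^0.83 = 1185
v^0.45 = 18900^0.45 = 84.02
g^-0.25 = 1.43^-0.25 = 0.9145
D = 0.0496 × 18.40 × 1185 × 84.02 × 0.9145 = 83097 m
   = 83.10 km

D ≈ 83.1 km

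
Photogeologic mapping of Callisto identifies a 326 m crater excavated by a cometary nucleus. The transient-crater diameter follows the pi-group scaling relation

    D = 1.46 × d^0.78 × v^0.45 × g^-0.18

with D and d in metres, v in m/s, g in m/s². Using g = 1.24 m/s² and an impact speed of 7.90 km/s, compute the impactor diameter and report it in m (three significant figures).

d ≈ 6.09 m

Rearranging for d: d = [D / (1.46 · 7900^0.45 · 1.24^-0.18)]^(1/0.78).
7900^0.45 = 56.75
1.24^-0.18 = 0.9620
Denominator = 1.46 × 56.75 × 0.9620 = 79.71
D / 79.71 = 326 / 79.71 = 4.090
d = 4.090^(1/0.78) = 4.090^1.2821 = 6.085 m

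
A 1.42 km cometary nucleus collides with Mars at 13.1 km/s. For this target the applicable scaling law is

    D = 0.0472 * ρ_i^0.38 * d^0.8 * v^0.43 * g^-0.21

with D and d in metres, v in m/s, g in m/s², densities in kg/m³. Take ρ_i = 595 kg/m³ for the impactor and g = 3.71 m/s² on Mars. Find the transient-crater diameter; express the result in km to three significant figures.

D ≈ 7.96 km

In SI units: d = 1420 m, v = 13100 m/s.
ρ_i^0.38 = 595^0.38 = 11.33
d^0.8 = 1420^0.8 = 332.5
v^0.43 = 13100^0.43 = 58.94
g^-0.21 = 3.71^-0.21 = 0.7593
D = 0.0472 × 11.33 × 332.5 × 58.94 × 0.7593 = 7958 m
   = 7.958 km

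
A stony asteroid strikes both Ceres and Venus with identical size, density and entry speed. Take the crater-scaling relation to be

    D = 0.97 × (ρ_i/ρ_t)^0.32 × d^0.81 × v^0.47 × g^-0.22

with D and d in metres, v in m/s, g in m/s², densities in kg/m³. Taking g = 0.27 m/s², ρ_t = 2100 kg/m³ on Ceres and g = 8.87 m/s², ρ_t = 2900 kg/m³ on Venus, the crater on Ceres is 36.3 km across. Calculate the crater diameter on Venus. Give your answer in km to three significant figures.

D ≈ 15.2 km

The impactor-only factors (d, v, ρ_i) cancel in the ratio, leaving D_Venus/D_Ceres = (g_Venus/g_Ceres)^-0.22 · (ρ_t,Ceres/ρ_t,Venus)^0.32.
(8.87/0.27)^-0.22 = 32.85^-0.22 = 0.4638
(2100/2900)^0.32 = 0.7241^0.32 = 0.9019
Ratio = 0.4638 × 0.9019 = 0.4183
D_Venus = 0.4183 × 36.3 km = 15.2 km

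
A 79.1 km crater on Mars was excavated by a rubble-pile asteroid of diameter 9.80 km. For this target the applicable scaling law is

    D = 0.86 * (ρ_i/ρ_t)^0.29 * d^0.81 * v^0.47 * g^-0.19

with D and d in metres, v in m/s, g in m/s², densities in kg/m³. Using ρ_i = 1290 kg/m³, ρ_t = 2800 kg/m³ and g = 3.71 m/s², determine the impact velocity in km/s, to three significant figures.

Rearranging for v: v = [D / (0.86 · (1290/2800)^0.29 · 9800^0.81 · 3.71^-0.19)]^(1/0.47).
D = 79100 m.
(1290/2800)^0.29 = 0.7987
9800^0.81 = 1710
3.71^-0.19 = 0.7795
Denominator = 0.86 × 0.7987 × 1710 × 0.7795 = 915.6
D / 915.6 = 79100 / 915.6 = 86.39
v = 86.39^(1/0.47) = 86.39^2.1277 = 13189 m/s

v ≈ 13.2 km/s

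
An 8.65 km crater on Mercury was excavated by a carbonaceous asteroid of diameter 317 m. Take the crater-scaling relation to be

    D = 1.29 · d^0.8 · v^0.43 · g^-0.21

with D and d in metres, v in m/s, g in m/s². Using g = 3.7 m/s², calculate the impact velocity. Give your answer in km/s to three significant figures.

v ≈ 33.3 km/s

Rearranging for v: v = [D / (1.29 · 317^0.8 · 3.7^-0.21)]^(1/0.43).
D = 8650 m.
317^0.8 = 100.2
3.7^-0.21 = 0.7598
Denominator = 1.29 × 100.2 × 0.7598 = 98.21
D / 98.21 = 8650 / 98.21 = 88.08
v = 88.08^(1/0.43) = 88.08^2.3256 = 33343 m/s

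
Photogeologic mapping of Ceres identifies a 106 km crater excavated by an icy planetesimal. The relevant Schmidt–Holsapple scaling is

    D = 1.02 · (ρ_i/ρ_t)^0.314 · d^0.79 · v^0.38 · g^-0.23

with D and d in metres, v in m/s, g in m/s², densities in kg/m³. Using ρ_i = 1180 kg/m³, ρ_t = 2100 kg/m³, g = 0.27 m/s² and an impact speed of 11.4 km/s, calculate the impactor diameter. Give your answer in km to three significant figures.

d ≈ 21.5 km

Rearranging for d: d = [D / (1.02 · (1180/2100)^0.314 · 11400^0.38 · 0.27^-0.23)]^(1/0.79).
D = 106000 m.
(1180/2100)^0.314 = 0.8344
11400^0.38 = 34.80
0.27^-0.23 = 1.351
Denominator = 1.02 × 0.8344 × 34.80 × 1.351 = 40.01
D / 40.01 = 106000 / 40.01 = 2649
d = 2649^(1/0.79) = 2649^1.2658 = 21525 m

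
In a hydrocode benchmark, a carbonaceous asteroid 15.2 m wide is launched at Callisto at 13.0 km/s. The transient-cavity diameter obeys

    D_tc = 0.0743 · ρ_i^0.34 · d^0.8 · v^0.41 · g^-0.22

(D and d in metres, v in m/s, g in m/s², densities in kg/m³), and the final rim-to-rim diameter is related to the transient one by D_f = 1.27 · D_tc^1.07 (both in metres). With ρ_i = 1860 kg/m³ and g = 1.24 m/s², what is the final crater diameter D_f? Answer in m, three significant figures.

v = 13000 m/s.
ρ_i^0.34 = 1860^0.34 = 12.93
d^0.8 = 15.2^0.8 = 8.820
v^0.41 = 13000^0.41 = 48.61
g^-0.22 = 1.24^-0.22 = 0.9538
D_tc = 0.0743 × 12.93 × 8.820 × 48.61 × 0.9538 = 392.9 m
D_f = 1.27 × (392.9)^1.07 = 758.0 m

D_f ≈ 758 m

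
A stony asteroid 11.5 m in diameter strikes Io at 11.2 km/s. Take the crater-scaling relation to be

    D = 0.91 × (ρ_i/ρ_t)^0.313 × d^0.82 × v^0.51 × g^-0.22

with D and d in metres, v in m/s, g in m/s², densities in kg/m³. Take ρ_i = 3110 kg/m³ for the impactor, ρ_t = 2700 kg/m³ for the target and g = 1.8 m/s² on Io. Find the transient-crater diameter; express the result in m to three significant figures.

D ≈ 719 m

In SI units: v = 11200 m/s.
(ρ_i/ρ_t)^0.313 = (3110/2700)^0.313 = 1.045
d^0.82 = 11.5^0.82 = 7.409
v^0.51 = 11200^0.51 = 116.2
g^-0.22 = 1.8^-0.22 = 0.8787
D = 0.91 × 1.045 × 7.409 × 116.2 × 0.8787 = 719.4 m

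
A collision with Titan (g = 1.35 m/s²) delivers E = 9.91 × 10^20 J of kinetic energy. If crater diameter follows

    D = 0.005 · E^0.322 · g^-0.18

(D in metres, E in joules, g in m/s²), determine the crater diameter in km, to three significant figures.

E^0.322 = (9.91 × 10^20)^0.322 = 5.764 × 10^6
g^-0.18 = 1.35^-0.18 = 0.9474
D = 0.005 × 5.764 × 10^6 × 0.9474 = 27304 m
   = 27.30 km

D ≈ 27.3 km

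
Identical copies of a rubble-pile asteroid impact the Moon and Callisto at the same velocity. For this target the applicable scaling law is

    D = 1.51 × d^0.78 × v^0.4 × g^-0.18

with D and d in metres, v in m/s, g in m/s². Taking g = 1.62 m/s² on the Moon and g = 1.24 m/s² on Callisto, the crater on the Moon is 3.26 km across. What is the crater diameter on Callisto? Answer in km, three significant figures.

D ≈ 3.42 km

All impactor-dependent factors cancel in the ratio, leaving D_Callisto/D_Moon = (g_Callisto/g_Moon)^-0.18.
(1.24/1.62)^-0.18 = 0.7654^-0.18 = 1.049
D_Callisto = 1.049 × 3.26 km = 3.42 km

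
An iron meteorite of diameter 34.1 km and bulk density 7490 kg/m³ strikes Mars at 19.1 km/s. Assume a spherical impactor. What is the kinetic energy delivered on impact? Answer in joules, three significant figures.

d = 34100 m; v = 19100 m/s.
Mass m = (π/6) ρ d³ = (π/6) × 7490 × (34100)³ = 1.555 × 10^17 kg
E = ½ m v² = 0.5 × 1.555 × 10^17 × (19100)² = 2.836 × 10^25 J

E ≈ 2.84 × 10^25 J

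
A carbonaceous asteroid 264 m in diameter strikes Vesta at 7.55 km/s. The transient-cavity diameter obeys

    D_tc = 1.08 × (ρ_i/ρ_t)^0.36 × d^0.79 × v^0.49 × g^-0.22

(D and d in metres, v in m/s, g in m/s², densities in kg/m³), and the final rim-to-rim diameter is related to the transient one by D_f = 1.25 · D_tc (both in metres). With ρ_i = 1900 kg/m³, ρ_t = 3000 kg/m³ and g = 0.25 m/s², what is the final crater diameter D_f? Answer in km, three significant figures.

v = 7550 m/s.
(ρ_i/ρ_t)^0.36 = (1900/3000)^0.36 = 0.8484
d^0.79 = 264^0.79 = 81.86
v^0.49 = 7550^0.49 = 79.47
g^-0.22 = 0.25^-0.22 = 1.357
D_tc = 1.08 × 0.8484 × 81.86 × 79.47 × 1.357 = 8089 m
D_f = 1.25 × 8089 = 10111 m
     = 10.11 km

D_f ≈ 10.1 km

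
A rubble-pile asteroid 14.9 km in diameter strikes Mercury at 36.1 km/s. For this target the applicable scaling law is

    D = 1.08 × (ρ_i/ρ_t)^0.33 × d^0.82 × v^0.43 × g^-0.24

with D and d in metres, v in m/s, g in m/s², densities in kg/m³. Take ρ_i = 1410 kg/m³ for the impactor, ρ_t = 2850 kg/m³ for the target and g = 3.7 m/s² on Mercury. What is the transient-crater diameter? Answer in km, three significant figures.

D ≈ 151 km

In SI units: d = 14900 m, v = 36100 m/s.
(ρ_i/ρ_t)^0.33 = (1410/2850)^0.33 = 0.7928
d^0.82 = 14900^0.82 = 2642
v^0.43 = 36100^0.43 = 91.14
g^-0.24 = 3.7^-0.24 = 0.7305
D = 1.08 × 0.7928 × 2642 × 91.14 × 0.7305 = 1.506 × 10^5 m
   = 150.6 km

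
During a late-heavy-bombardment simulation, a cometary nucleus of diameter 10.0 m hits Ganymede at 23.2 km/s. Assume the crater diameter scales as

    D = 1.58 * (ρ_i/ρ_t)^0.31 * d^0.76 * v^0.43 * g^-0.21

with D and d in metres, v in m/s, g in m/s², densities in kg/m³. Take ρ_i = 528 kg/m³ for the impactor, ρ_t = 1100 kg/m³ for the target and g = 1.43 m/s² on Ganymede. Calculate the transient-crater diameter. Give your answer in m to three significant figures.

D ≈ 506 m

In SI units: v = 23200 m/s.
(ρ_i/ρ_t)^0.31 = (528/1100)^0.31 = 0.7965
d^0.76 = 10^0.76 = 5.754
v^0.43 = 23200^0.43 = 75.36
g^-0.21 = 1.43^-0.21 = 0.9276
D = 1.58 × 0.7965 × 5.754 × 75.36 × 0.9276 = 506.2 m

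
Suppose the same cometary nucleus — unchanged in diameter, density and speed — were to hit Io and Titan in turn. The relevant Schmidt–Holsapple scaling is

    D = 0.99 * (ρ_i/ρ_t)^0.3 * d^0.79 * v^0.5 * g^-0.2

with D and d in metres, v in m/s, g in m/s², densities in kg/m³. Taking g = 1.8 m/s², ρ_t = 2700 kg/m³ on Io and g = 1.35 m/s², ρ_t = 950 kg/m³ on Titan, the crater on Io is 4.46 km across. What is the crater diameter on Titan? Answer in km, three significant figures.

D ≈ 6.46 km

The impactor-only factors (d, v, ρ_i) cancel in the ratio, leaving D_Titan/D_Io = (g_Titan/g_Io)^-0.2 · (ρ_t,Io/ρ_t,Titan)^0.3.
(1.35/1.8)^-0.2 = 0.7500^-0.2 = 1.059
(2700/950)^0.3 = 2.842^0.3 = 1.368
Ratio = 1.059 × 1.368 = 1.449
D_Titan = 1.449 × 4.46 km = 6.46 km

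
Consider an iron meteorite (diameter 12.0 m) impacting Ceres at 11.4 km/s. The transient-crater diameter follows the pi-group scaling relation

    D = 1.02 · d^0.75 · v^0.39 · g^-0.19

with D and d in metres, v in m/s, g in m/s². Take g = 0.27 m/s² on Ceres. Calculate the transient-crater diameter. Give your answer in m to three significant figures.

D ≈ 322 m

In SI units: v = 11400 m/s.
d^0.75 = 12^0.75 = 6.447
v^0.39 = 11400^0.39 = 38.21
g^-0.19 = 0.27^-0.19 = 1.282
D = 1.02 × 6.447 × 38.21 × 1.282 = 322.1 m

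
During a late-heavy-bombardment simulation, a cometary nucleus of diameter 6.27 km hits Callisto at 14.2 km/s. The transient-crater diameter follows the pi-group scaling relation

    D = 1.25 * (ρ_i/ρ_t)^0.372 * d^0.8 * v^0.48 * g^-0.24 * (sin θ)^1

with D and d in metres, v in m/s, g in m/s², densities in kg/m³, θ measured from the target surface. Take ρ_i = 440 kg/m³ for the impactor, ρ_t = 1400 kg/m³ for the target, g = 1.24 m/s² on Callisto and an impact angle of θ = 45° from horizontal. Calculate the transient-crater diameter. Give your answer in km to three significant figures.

D ≈ 58.6 km

In SI units: d = 6270 m, v = 14200 m/s.
(ρ_i/ρ_t)^0.372 = (440/1400)^0.372 = 0.6501
d^0.8 = 6270^0.8 = 1091
v^0.48 = 14200^0.48 = 98.42
g^-0.24 = 1.24^-0.24 = 0.9497
(sin 45°)^1 = 0.7071^1 = 0.7071
D = 1.25 × 0.6501 × 1091 × 98.42 × 0.9497 × 0.7071 = 58596 m
   = 58.60 km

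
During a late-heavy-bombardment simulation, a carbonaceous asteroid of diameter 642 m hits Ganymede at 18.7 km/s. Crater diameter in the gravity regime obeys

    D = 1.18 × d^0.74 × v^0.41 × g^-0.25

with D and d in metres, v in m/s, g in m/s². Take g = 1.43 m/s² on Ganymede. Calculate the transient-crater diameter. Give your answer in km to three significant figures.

D ≈ 7.28 km

In SI units: v = 18700 m/s.
d^0.74 = 642^0.74 = 119.6
v^0.41 = 18700^0.41 = 56.42
g^-0.25 = 1.43^-0.25 = 0.9145
D = 1.18 × 119.6 × 56.42 × 0.9145 = 7282 m
   = 7.282 km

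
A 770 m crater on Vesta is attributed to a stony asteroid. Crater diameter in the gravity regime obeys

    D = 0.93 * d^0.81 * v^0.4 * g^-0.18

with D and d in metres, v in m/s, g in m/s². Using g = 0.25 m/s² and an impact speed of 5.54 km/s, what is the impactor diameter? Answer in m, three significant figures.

Rearranging for d: d = [D / (0.93 · 5540^0.4 · 0.25^-0.18)]^(1/0.81).
5540^0.4 = 31.43
0.25^-0.18 = 1.283
Denominator = 0.93 × 31.43 × 1.283 = 37.50
D / 37.50 = 770 / 37.50 = 20.53
d = 20.53^(1/0.81) = 20.53^1.2346 = 41.71 m

d ≈ 41.7 m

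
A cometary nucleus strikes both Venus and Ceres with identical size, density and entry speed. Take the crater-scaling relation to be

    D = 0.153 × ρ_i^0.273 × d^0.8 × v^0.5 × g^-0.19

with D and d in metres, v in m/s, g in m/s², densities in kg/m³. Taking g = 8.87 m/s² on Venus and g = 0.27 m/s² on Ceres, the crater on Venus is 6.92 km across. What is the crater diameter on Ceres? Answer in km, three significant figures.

All impactor-dependent factors cancel in the ratio, leaving D_Ceres/D_Venus = (g_Ceres/g_Venus)^-0.19.
(0.27/8.87)^-0.19 = 0.03044^-0.19 = 1.942
D_Ceres = 1.942 × 6.92 km = 13.4 km

D ≈ 13.4 km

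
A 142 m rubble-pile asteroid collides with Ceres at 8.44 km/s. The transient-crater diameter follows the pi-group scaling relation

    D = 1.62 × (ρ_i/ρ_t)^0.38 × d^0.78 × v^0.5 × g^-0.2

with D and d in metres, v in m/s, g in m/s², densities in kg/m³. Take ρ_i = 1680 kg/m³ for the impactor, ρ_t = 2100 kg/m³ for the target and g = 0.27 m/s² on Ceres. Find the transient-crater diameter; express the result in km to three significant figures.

D ≈ 8.48 km

In SI units: v = 8440 m/s.
(ρ_i/ρ_t)^0.38 = (1680/2100)^0.38 = 0.9187
d^0.78 = 142^0.78 = 47.73
v^0.5 = 8440^0.5 = 91.87
g^-0.2 = 0.27^-0.2 = 1.299
D = 1.62 × 0.9187 × 47.73 × 91.87 × 1.299 = 8477 m
   = 8.477 km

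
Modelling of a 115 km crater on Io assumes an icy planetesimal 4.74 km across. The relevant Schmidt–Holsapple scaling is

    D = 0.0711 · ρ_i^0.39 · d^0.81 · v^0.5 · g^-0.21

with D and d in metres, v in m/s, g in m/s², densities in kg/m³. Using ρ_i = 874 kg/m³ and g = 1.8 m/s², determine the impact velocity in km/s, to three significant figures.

Rearranging for v: v = [D / (0.0711 · 874^0.39 · 4740^0.81 · 1.8^-0.21)]^(1/0.5).
D = 115000 m.
874^0.39 = 14.03
4740^0.81 = 949.2
1.8^-0.21 = 0.8839
Denominator = 0.0711 × 14.03 × 949.2 × 0.8839 = 836.9
D / 836.9 = 115000 / 836.9 = 137.4
v = 137.4^(1/0.5) = 137.4^2 = 18879 m/s

v ≈ 18.9 km/s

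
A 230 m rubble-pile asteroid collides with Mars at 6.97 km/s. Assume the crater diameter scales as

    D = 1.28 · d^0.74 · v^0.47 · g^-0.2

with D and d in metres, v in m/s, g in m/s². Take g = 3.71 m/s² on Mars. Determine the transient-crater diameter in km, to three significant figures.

D ≈ 3.53 km

In SI units: v = 6970 m/s.
d^0.74 = 230^0.74 = 55.93
v^0.47 = 6970^0.47 = 64.02
g^-0.2 = 3.71^-0.2 = 0.7694
D = 1.28 × 55.93 × 64.02 × 0.7694 = 3526 m
   = 3.526 km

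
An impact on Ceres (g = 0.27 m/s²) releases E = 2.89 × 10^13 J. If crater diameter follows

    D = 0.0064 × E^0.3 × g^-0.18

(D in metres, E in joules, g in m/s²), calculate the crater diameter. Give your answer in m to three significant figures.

E^0.3 = (2.89 × 10^13)^0.3 = 1.092 × 10^4
g^-0.18 = 0.27^-0.18 = 1.266
D = 0.0064 × 1.092 × 10^4 × 1.266 = 88.48 m

D ≈ 88.5 m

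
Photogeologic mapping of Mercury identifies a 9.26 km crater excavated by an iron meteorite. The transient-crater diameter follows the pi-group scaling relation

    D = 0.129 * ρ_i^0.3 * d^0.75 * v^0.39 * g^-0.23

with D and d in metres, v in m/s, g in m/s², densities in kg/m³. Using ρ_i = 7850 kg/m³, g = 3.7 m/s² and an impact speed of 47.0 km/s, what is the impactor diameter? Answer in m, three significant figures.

Rearranging for d: d = [D / (0.129 · 7850^0.3 · 47000^0.39 · 3.7^-0.23)]^(1/0.75).
D = 9260 m.
7850^0.3 = 14.74
47000^0.39 = 66.39
3.7^-0.23 = 0.7401
Denominator = 0.129 × 14.74 × 66.39 × 0.7401 = 93.43
D / 93.43 = 9260 / 93.43 = 99.11
d = 99.11^(1/0.75) = 99.11^1.3333 = 458.6 m

d ≈ 459 m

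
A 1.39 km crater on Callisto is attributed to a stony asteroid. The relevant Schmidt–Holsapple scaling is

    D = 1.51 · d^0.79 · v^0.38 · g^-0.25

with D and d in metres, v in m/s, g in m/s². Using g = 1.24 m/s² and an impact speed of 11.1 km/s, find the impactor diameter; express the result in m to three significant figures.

Rearranging for d: d = [D / (1.51 · 11100^0.38 · 1.24^-0.25)]^(1/0.79).
D = 1390 m.
11100^0.38 = 34.45
1.24^-0.25 = 0.9476
Denominator = 1.51 × 34.45 × 0.9476 = 49.29
D / 49.29 = 1390 / 49.29 = 28.20
d = 28.20^(1/0.79) = 28.20^1.2658 = 68.51 m

d ≈ 68.5 m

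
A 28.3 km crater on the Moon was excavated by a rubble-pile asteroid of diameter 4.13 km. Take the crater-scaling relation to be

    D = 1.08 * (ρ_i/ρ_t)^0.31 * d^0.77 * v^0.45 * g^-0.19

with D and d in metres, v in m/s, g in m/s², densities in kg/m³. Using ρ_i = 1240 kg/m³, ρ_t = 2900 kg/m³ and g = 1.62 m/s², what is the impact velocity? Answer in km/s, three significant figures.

Rearranging for v: v = [D / (1.08 · (1240/2900)^0.31 · 4130^0.77 · 1.62^-0.19)]^(1/0.45).
D = 28300 m.
(1240/2900)^0.31 = 0.7685
4130^0.77 = 608.5
1.62^-0.19 = 0.9124
Denominator = 1.08 × 0.7685 × 608.5 × 0.9124 = 460.8
D / 460.8 = 28300 / 460.8 = 61.41
v = 61.41^(1/0.45) = 61.41^2.2222 = 9415 m/s

v ≈ 9.42 km/s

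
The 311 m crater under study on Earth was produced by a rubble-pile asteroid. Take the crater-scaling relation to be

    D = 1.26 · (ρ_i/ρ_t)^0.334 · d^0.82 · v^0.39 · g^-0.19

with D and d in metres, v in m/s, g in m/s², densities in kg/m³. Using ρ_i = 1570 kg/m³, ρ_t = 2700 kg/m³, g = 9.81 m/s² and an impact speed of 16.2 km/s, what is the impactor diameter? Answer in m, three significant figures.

d ≈ 17.4 m

Rearranging for d: d = [D / (1.26 · (1570/2700)^0.334 · 16200^0.39 · 9.81^-0.19)]^(1/0.82).
(1570/2700)^0.334 = 0.8344
16200^0.39 = 43.82
9.81^-0.19 = 0.6480
Denominator = 1.26 × 0.8344 × 43.82 × 0.6480 = 29.85
D / 29.85 = 311 / 29.85 = 10.42
d = 10.42^(1/0.82) = 10.42^1.2195 = 17.43 m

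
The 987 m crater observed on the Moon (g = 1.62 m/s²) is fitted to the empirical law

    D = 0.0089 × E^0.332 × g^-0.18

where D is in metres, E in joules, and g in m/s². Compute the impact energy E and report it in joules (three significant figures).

Rearranging: E = [D / (0.0089 · g^-0.18)]^(1/0.332).
g^-0.18 = 1.62^-0.18 = 0.9168
D / (0.0089 × 0.9168) = 987 / (8.160 × 10^-3) = 1.210 × 10^5
E = (1.210 × 10^5)^3.012 = 2.039 × 10^15 J

E ≈ 2.04 × 10^15 J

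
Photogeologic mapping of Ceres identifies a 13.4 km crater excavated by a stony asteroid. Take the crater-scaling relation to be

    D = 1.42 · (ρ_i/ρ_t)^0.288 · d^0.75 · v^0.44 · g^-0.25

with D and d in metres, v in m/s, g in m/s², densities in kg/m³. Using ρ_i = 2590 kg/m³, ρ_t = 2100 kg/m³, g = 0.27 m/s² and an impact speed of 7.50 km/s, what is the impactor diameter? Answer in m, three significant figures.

Rearranging for d: d = [D / (1.42 · (2590/2100)^0.288 · 7500^0.44 · 0.27^-0.25)]^(1/0.75).
D = 13400 m.
(2590/2100)^0.288 = 1.062
7500^0.44 = 50.70
0.27^-0.25 = 1.387
Denominator = 1.42 × 1.062 × 50.70 × 1.387 = 106.0
D / 106.0 = 13400 / 106.0 = 126.4
d = 126.4^(1/0.75) = 126.4^1.3333 = 634.2 m

d ≈ 634 m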